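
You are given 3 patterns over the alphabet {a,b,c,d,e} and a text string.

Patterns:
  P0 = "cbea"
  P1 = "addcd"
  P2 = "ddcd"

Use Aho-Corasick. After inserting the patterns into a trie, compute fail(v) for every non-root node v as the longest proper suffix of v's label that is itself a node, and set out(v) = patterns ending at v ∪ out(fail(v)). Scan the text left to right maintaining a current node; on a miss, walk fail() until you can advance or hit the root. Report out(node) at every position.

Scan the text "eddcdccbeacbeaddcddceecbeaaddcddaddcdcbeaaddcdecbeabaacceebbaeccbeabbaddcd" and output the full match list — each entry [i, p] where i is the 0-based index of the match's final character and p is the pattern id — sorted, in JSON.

Construct AC machine:
Trie nodes:
  n0 'ε': a→5 c→1 d→10
  n1 'c': b→2
  n2 'cb': e→3
  n3 'cbe': a→4
  n4 'cbea': ·  [P0 ends]
  n5 'a': d→6
  n6 'ad': d→7
  n7 'add': c→8
  n8 'addc': d→9
  n9 'addcd': ·  [P1 ends]
  n10 'd': d→11
  n11 'dd': c→12
  n12 'ddc': d→13
  n13 'ddcd': ·  [P2 ends]

Failure links (BFS by depth):
  n1('c'): parent n0 fail=0; on 'c' 0 → fail=0;  out ∅∪∅=∅
  n5('a'): parent n0 fail=0; on 'a' 0 → fail=0;  out ∅∪∅=∅
  n10('d'): parent n0 fail=0; on 'd' 0 → fail=0;  out ∅∪∅=∅
  n2('cb'): parent n1 fail=0; on 'b' 0 → fail=0;  out ∅∪∅=∅
  n6('ad'): parent n5 fail=0; on 'd' 0 → fail=10;  out ∅∪∅=∅
  n11('dd'): parent n10 fail=0; on 'd' 0 → fail=10;  out ∅∪∅=∅
  n3('cbe'): parent n2 fail=0; on 'e' 0 → fail=0;  out ∅∪∅=∅
  n7('add'): parent n6 fail=10; on 'd' 10 → fail=11;  out ∅∪∅=∅
  n12('ddc'): parent n11 fail=10; on 'c' 10→0 → fail=1;  out ∅∪∅=∅
  n4('cbea'): parent n3 fail=0; on 'a' 0 → fail=5;  out {0}∪∅={0}
  n8('addc'): parent n7 fail=11; on 'c' 11 → fail=12;  out ∅∪∅=∅
  n13('ddcd'): parent n12 fail=1; on 'd' 1→0 → fail=10;  out {2}∪∅={2}
  n9('addcd'): parent n8 fail=12; on 'd' 12 → fail=13;  out {1}∪{2}={1,2}

Run:
[0] read 'e'  n0⇒n0
[1] read 'd'  n0⇒n10
[2] read 'd'  n10⇒n11
[3] read 'c'  n11⇒n12
[4] read 'd'  n12⇒n13  ** P2@[1:4]
[5] read 'c'  n13⇒n1 (fail-walked)
[6] read 'c'  n1⇒n1 (fail-walked)
[7] read 'b'  n1⇒n2
[8] read 'e'  n2⇒n3
[9] read 'a'  n3⇒n4  ** P0@[6:9]
[10] read 'c'  n4⇒n1 (fail-walked)
[11] read 'b'  n1⇒n2
[12] read 'e'  n2⇒n3
[13] read 'a'  n3⇒n4  ** P0@[10:13]
[14] read 'd'  n4⇒n6 (fail-walked)
[15] read 'd'  n6⇒n7
[16] read 'c'  n7⇒n8
[17] read 'd'  n8⇒n9  ** P1@[13:17],P2@[14:17]
[18] read 'd'  n9⇒n11 (fail-walked)
[19] read 'c'  n11⇒n12
[20] read 'e'  n12⇒n0 (fail-walked)
[21] read 'e'  n0⇒n0
[22] read 'c'  n0⇒n1
[23] read 'b'  n1⇒n2
[24] read 'e'  n2⇒n3
[25] read 'a'  n3⇒n4  ** P0@[22:25]
[26] read 'a'  n4⇒n5 (fail-walked)
[27] read 'd'  n5⇒n6
[28] read 'd'  n6⇒n7
[29] read 'c'  n7⇒n8
[30] read 'd'  n8⇒n9  ** P1@[26:30],P2@[27:30]
[31] read 'd'  n9⇒n11 (fail-walked)
[32] read 'a'  n11⇒n5 (fail-walked)
[33] read 'd'  n5⇒n6
[34] read 'd'  n6⇒n7
[35] read 'c'  n7⇒n8
[36] read 'd'  n8⇒n9  ** P1@[32:36],P2@[33:36]
[37] read 'c'  n9⇒n1 (fail-walked)
[38] read 'b'  n1⇒n2
[39] read 'e'  n2⇒n3
[40] read 'a'  n3⇒n4  ** P0@[37:40]
[41] read 'a'  n4⇒n5 (fail-walked)
[42] read 'd'  n5⇒n6
[43] read 'd'  n6⇒n7
[44] read 'c'  n7⇒n8
[45] read 'd'  n8⇒n9  ** P1@[41:45],P2@[42:45]
[46] read 'e'  n9⇒n0 (fail-walked)
[47] read 'c'  n0⇒n1
[48] read 'b'  n1⇒n2
[49] read 'e'  n2⇒n3
[50] read 'a'  n3⇒n4  ** P0@[47:50]
[51] read 'b'  n4⇒n0 (fail-walked)
[52] read 'a'  n0⇒n5
[53] read 'a'  n5⇒n5 (fail-walked)
[54] read 'c'  n5⇒n1 (fail-walked)
[55] read 'c'  n1⇒n1 (fail-walked)
[56] read 'e'  n1⇒n0 (fail-walked)
[57] read 'e'  n0⇒n0
[58] read 'b'  n0⇒n0
[59] read 'b'  n0⇒n0
[60] read 'a'  n0⇒n5
[61] read 'e'  n5⇒n0 (fail-walked)
[62] read 'c'  n0⇒n1
[63] read 'c'  n1⇒n1 (fail-walked)
[64] read 'b'  n1⇒n2
[65] read 'e'  n2⇒n3
[66] read 'a'  n3⇒n4  ** P0@[63:66]
[67] read 'b'  n4⇒n0 (fail-walked)
[68] read 'b'  n0⇒n0
[69] read 'a'  n0⇒n5
[70] read 'd'  n5⇒n6
[71] read 'd'  n6⇒n7
[72] read 'c'  n7⇒n8
[73] read 'd'  n8⇒n9  ** P1@[69:73],P2@[70:73]

Result: [[4,2],[9,0],[13,0],[17,1],[17,2],[25,0],[30,1],[30,2],[36,1],[36,2],[40,0],[45,1],[45,2],[50,0],[66,0],[73,1],[73,2]]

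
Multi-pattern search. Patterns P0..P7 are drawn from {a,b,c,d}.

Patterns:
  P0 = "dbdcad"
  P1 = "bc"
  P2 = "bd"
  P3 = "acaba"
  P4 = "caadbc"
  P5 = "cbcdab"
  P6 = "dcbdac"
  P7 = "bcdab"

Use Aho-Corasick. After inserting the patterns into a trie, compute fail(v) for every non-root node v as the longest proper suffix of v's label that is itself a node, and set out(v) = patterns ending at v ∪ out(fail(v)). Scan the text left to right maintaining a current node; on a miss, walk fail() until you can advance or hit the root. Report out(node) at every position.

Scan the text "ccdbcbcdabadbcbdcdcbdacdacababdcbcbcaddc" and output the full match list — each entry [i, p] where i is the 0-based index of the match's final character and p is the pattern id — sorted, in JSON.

Build:
Trie nodes:
  0='ε' goto a→10 b→7 c→15 d→1
  1='d' goto b→2 c→26
  2='db' goto d→3
  3='dbd' goto c→4
  4='dbdc' goto a→5
  5='dbdca' goto d→6
  6='dbdcad' goto ·  [P0 ends]
  7='b' goto c→8 d→9
  8='bc' goto d→31  [P1 ends]
  9='bd' goto ·  [P2 ends]
  10='a' goto c→11
  11='ac' goto a→12
  12='aca' goto b→13
  13='acab' goto a→14
  14='acaba' goto ·  [P3 ends]
  15='c' goto a→16 b→21
  16='ca' goto a→17
  17='caa' goto d→18
  18='caad' goto b→19
  19='caadb' goto c→20
  20='caadbc' goto ·  [P4 ends]
  21='cb' goto c→22
  22='cbc' goto d→23
  23='cbcd' goto a→24
  24='cbcda' goto b→25
  25='cbcdab' goto ·  [P5 ends]
  26='dc' goto b→27
  27='dcb' goto d→28
  28='dcbd' goto a→29
  29='dcbda' goto c→30
  30='dcbdac' goto ·  [P6 ends]
  31='bcd' goto a→32
  32='bcda' goto b→33
  33='bcdab' goto ·  [P7 ends]

BFS fail/out derivation:
  n1('d'): parent n0 fail=0; on 'd' 0 → fail=0;  out ∅∪∅=∅
  n7('b'): parent n0 fail=0; on 'b' 0 → fail=0;  out ∅∪∅=∅
  n10('a'): parent n0 fail=0; on 'a' 0 → fail=0;  out ∅∪∅=∅
  n15('c'): parent n0 fail=0; on 'c' 0 → fail=0;  out ∅∪∅=∅
  n2('db'): parent n1 fail=0; on 'b' 0 → fail=7;  out ∅∪∅=∅
  n8('bc'): parent n7 fail=0; on 'c' 0 → fail=15;  out {1}∪∅={1}
  n9('bd'): parent n7 fail=0; on 'd' 0 → fail=1;  out {2}∪∅={2}
  n11('ac'): parent n10 fail=0; on 'c' 0 → fail=15;  out ∅∪∅=∅
  n16('ca'): parent n15 fail=0; on 'a' 0 → fail=10;  out ∅∪∅=∅
  n21('cb'): parent n15 fail=0; on 'b' 0 → fail=7;  out ∅∪∅=∅
  n26('dc'): parent n1 fail=0; on 'c' 0 → fail=15;  out ∅∪∅=∅
  n3('dbd'): parent n2 fail=7; on 'd' 7 → fail=9;  out ∅∪{2}={2}
  n12('aca'): parent n11 fail=15; on 'a' 15 → fail=16;  out ∅∪∅=∅
  n17('caa'): parent n16 fail=10; on 'a' 10→0 → fail=10;  out ∅∪∅=∅
  n22('cbc'): parent n21 fail=7; on 'c' 7 → fail=8;  out ∅∪{1}={1}
  n27('dcb'): parent n26 fail=15; on 'b' 15 → fail=21;  out ∅∪∅=∅
  n31('bcd'): parent n8 fail=15; on 'd' 15→0 → fail=1;  out ∅∪∅=∅
  n4('dbdc'): parent n3 fail=9; on 'c' 9→1 → fail=26;  out ∅∪∅=∅
  n13('acab'): parent n12 fail=16; on 'b' 16→10→0 → fail=7;  out ∅∪∅=∅
  n18('caad'): parent n17 fail=10; on 'd' 10→0 → fail=1;  out ∅∪∅=∅
  n23('cbcd'): parent n22 fail=8; on 'd' 8 → fail=31;  out ∅∪∅=∅
  n28('dcbd'): parent n27 fail=21; on 'd' 21→7 → fail=9;  out ∅∪{2}={2}
  n32('bcda'): parent n31 fail=1; on 'a' 1→0 → fail=10;  out ∅∪∅=∅
  n5('dbdca'): parent n4 fail=26; on 'a' 26→15 → fail=16;  out ∅∪∅=∅
  n14('acaba'): parent n13 fail=7; on 'a' 7→0 → fail=10;  out {3}∪∅={3}
  n19('caadb'): parent n18 fail=1; on 'b' 1 → fail=2;  out ∅∪∅=∅
  n24('cbcda'): parent n23 fail=31; on 'a' 31 → fail=32;  out ∅∪∅=∅
  n29('dcbda'): parent n28 fail=9; on 'a' 9→1→0 → fail=10;  out ∅∪∅=∅
  n33('bcdab'): parent n32 fail=10; on 'b' 10→0 → fail=7;  out {7}∪∅={7}
  n6('dbdcad'): parent n5 fail=16; on 'd' 16→10→0 → fail=1;  out {0}∪∅={0}
  n20('caadbc'): parent n19 fail=2; on 'c' 2→7 → fail=8;  out {4}∪{1}={1,4}
  n25('cbcdab'): parent n24 fail=32; on 'b' 32 → fail=33;  out {5}∪{7}={5,7}
  n30('dcbdac'): parent n29 fail=10; on 'c' 10 → fail=11;  out {6}∪∅={6}

Scan:
pos 0 'c': at 15
pos 1 'c': at 15 (via fail)
pos 2 'd': at 1 (via fail)
pos 3 'b': at 2
pos 4 'c': at 8 (via fail)  → match P1@[3:4]
pos 5 'b': at 21 (via fail)
pos 6 'c': at 22  → match P1@[5:6]
pos 7 'd': at 23
pos 8 'a': at 24
pos 9 'b': at 25  → match P5@[4:9],P7@[5:9]
pos 10 'a': at 10 (via fail)
pos 11 'd': at 1 (via fail)
pos 12 'b': at 2
pos 13 'c': at 8 (via fail)  → match P1@[12:13]
pos 14 'b': at 21 (via fail)
pos 15 'd': at 9 (via fail)  → match P2@[14:15]
pos 16 'c': at 26 (via fail)
pos 17 'd': at 1 (via fail)
pos 18 'c': at 26
pos 19 'b': at 27
pos 20 'd': at 28  → match P2@[19:20]
pos 21 'a': at 29
pos 22 'c': at 30  → match P6@[17:22]
pos 23 'd': at 1 (via fail)
pos 24 'a': at 10 (via fail)
pos 25 'c': at 11
pos 26 'a': at 12
pos 27 'b': at 13
pos 28 'a': at 14  → match P3@[24:28]
pos 29 'b': at 7 (via fail)
pos 30 'd': at 9  → match P2@[29:30]
pos 31 'c': at 26 (via fail)
pos 32 'b': at 27
pos 33 'c': at 22 (via fail)  → match P1@[32:33]
pos 34 'b': at 21 (via fail)
pos 35 'c': at 22  → match P1@[34:35]
pos 36 'a': at 16 (via fail)
pos 37 'd': at 1 (via fail)
pos 38 'd': at 1 (via fail)
pos 39 'c': at 26

All matches (sorted): [[4,1],[6,1],[9,5],[9,7],[13,1],[15,2],[20,2],[22,6],[28,3],[30,2],[33,1],[35,1]]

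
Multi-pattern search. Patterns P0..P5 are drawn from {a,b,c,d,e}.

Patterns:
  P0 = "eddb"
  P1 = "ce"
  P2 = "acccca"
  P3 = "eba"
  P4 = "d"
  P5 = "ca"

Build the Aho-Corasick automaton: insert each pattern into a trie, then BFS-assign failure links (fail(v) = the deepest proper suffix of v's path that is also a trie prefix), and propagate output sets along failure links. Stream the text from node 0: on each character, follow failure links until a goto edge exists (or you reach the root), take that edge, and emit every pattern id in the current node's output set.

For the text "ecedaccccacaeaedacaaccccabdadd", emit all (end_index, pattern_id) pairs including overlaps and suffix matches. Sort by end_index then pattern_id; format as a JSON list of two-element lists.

Construct AC machine:
Trie (insert patterns):
  0='ε' goto a→7 c→5 d→15 e→1
  1='e' goto b→13 d→2
  2='ed' goto d→3
  3='edd' goto b→4
  4='eddb' goto ·  [P0 ends]
  5='c' goto a→16 e→6
  6='ce' goto ·  [P1 ends]
  7='a' goto c→8
  8='ac' goto c→9
  9='acc' goto c→10
  10='accc' goto c→11
  11='acccc' goto a→12
  12='acccca' goto ·  [P2 ends]
  13='eb' goto a→14
  14='eba' goto ·  [P3 ends]
  15='d' goto ·  [P4 ends]
  16='ca' goto ·  [P5 ends]

Failure links (BFS by depth):
  fail(1) 'e': from fail(0)=0 chase 'e': 0 ⇒ 0;  out=∅∪out(0)=∅
  fail(5) 'c': from fail(0)=0 chase 'c': 0 ⇒ 0;  out=∅∪out(0)=∅
  fail(7) 'a': from fail(0)=0 chase 'a': 0 ⇒ 0;  out=∅∪out(0)=∅
  fail(15) 'd': from fail(0)=0 chase 'd': 0 ⇒ 0;  out={4}∪out(0)={4}
  fail(2) 'ed': from fail(1)=0 chase 'd': 0 ⇒ 15;  out=∅∪out(15)={4}
  fail(6) 'ce': from fail(5)=0 chase 'e': 0 ⇒ 1;  out={1}∪out(1)={1}
  fail(8) 'ac': from fail(7)=0 chase 'c': 0 ⇒ 5;  out=∅∪out(5)=∅
  fail(13) 'eb': from fail(1)=0 chase 'b': 0 ⇒ 0;  out=∅∪out(0)=∅
  fail(16) 'ca': from fail(5)=0 chase 'a': 0 ⇒ 7;  out={5}∪out(7)={5}
  fail(3) 'edd': from fail(2)=15 chase 'd': 15→0 ⇒ 15;  out=∅∪out(15)={4}
  fail(9) 'acc': from fail(8)=5 chase 'c': 5→0 ⇒ 5;  out=∅∪out(5)=∅
  fail(14) 'eba': from fail(13)=0 chase 'a': 0 ⇒ 7;  out={3}∪out(7)={3}
  fail(4) 'eddb': from fail(3)=15 chase 'b': 15→0 ⇒ 0;  out={0}∪out(0)={0}
  fail(10) 'accc': from fail(9)=5 chase 'c': 5→0 ⇒ 5;  out=∅∪out(5)=∅
  fail(11) 'acccc': from fail(10)=5 chase 'c': 5→0 ⇒ 5;  out=∅∪out(5)=∅
  fail(12) 'acccca': from fail(11)=5 chase 'a': 5 ⇒ 16;  out={2}∪out(16)={2,5}

Scan:
pos 0 'e': at 1
pos 1 'c': at 5 (fail-walked)
pos 2 'e': at 6  → match P1@[1:2]
pos 3 'd': at 2 (fail-walked)  → match P4@[3:3]
pos 4 'a': at 7 (fail-walked)
pos 5 'c': at 8
pos 6 'c': at 9
pos 7 'c': at 10
pos 8 'c': at 11
pos 9 'a': at 12  → match P2@[4:9],P5@[8:9]
pos 10 'c': at 8 (fail-walked)
pos 11 'a': at 16 (fail-walked)  → match P5@[10:11]
pos 12 'e': at 1 (fail-walked)
pos 13 'a': at 7 (fail-walked)
pos 14 'e': at 1 (fail-walked)
pos 15 'd': at 2  → match P4@[15:15]
pos 16 'a': at 7 (fail-walked)
pos 17 'c': at 8
pos 18 'a': at 16 (fail-walked)  → match P5@[17:18]
pos 19 'a': at 7 (fail-walked)
pos 20 'c': at 8
pos 21 'c': at 9
pos 22 'c': at 10
pos 23 'c': at 11
pos 24 'a': at 12  → match P2@[19:24],P5@[23:24]
pos 25 'b': at 0 (fail-walked)
pos 26 'd': at 15  → match P4@[26:26]
pos 27 'a': at 7 (fail-walked)
pos 28 'd': at 15 (fail-walked)  → match P4@[28:28]
pos 29 'd': at 15 (fail-walked)  → match P4@[29:29]

All matches (sorted): [[2,1],[3,4],[9,2],[9,5],[11,5],[15,4],[18,5],[24,2],[24,5],[26,4],[28,4],[29,4]]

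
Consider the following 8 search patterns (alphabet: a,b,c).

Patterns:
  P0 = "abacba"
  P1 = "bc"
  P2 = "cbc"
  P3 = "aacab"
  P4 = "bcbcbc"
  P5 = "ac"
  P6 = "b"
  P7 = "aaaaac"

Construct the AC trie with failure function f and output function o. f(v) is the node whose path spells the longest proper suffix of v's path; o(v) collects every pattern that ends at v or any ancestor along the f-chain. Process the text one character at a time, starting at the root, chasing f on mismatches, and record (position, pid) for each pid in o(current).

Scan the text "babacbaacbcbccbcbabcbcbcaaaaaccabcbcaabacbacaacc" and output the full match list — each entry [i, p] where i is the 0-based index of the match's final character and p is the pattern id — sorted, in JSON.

Build:
Trie (insert patterns):
  n0 'ε': a→1 b→7 c→9
  n1 'a': a→12 b→2 c→20
  n2 'ab': a→3
  n3 'aba': c→4
  n4 'abac': b→5
  n5 'abacb': a→6
  n6 'abacba': ·  [P0 ends]
  n7 'b': c→8  [P6 ends]
  n8 'bc': b→16  [P1 ends]
  n9 'c': b→10
  n10 'cb': c→11
  n11 'cbc': ·  [P2 ends]
  n12 'aa': a→21 c→13
  n13 'aac': a→14
  n14 'aaca': b→15
  n15 'aacab': ·  [P3 ends]
  n16 'bcb': c→17
  n17 'bcbc': b→18
  n18 'bcbcb': c→19
  n19 'bcbcbc': ·  [P4 ends]
  n20 'ac': ·  [P5 ends]
  n21 'aaa': a→22
  n22 'aaaa': a→23
  n23 'aaaaa': c→24
  n24 'aaaaac': ·  [P7 ends]

BFS fail/out derivation:
  n1('a'): parent n0 fail=0; on 'a' 0 → fail=0;  out ∅∪∅=∅
  n7('b'): parent n0 fail=0; on 'b' 0 → fail=0;  out {6}∪∅={6}
  n9('c'): parent n0 fail=0; on 'c' 0 → fail=0;  out ∅∪∅=∅
  n2('ab'): parent n1 fail=0; on 'b' 0 → fail=7;  out ∅∪{6}={6}
  n8('bc'): parent n7 fail=0; on 'c' 0 → fail=9;  out {1}∪∅={1}
  n10('cb'): parent n9 fail=0; on 'b' 0 → fail=7;  out ∅∪{6}={6}
  n12('aa'): parent n1 fail=0; on 'a' 0 → fail=1;  out ∅∪∅=∅
  n20('ac'): parent n1 fail=0; on 'c' 0 → fail=9;  out {5}∪∅={5}
  n3('aba'): parent n2 fail=7; on 'a' 7→0 → fail=1;  out ∅∪∅=∅
  n11('cbc'): parent n10 fail=7; on 'c' 7 → fail=8;  out {2}∪{1}={1,2}
  n13('aac'): parent n12 fail=1; on 'c' 1 → fail=20;  out ∅∪{5}={5}
  n16('bcb'): parent n8 fail=9; on 'b' 9 → fail=10;  out ∅∪{6}={6}
  n21('aaa'): parent n12 fail=1; on 'a' 1 → fail=12;  out ∅∪∅=∅
  n4('abac'): parent n3 fail=1; on 'c' 1 → fail=20;  out ∅∪{5}={5}
  n14('aaca'): parent n13 fail=20; on 'a' 20→9→0 → fail=1;  out ∅∪∅=∅
  n17('bcbc'): parent n16 fail=10; on 'c' 10 → fail=11;  out ∅∪{1,2}={1,2}
  n22('aaaa'): parent n21 fail=12; on 'a' 12 → fail=21;  out ∅∪∅=∅
  n5('abacb'): parent n4 fail=20; on 'b' 20→9 → fail=10;  out ∅∪{6}={6}
  n15('aacab'): parent n14 fail=1; on 'b' 1 → fail=2;  out {3}∪{6}={3,6}
  n18('bcbcb'): parent n17 fail=11; on 'b' 11→8 → fail=16;  out ∅∪{6}={6}
  n23('aaaaa'): parent n22 fail=21; on 'a' 21 → fail=22;  out ∅∪∅=∅
  n6('abacba'): parent n5 fail=10; on 'a' 10→7→0 → fail=1;  out {0}∪∅={0}
  n19('bcbcbc'): parent n18 fail=16; on 'c' 16 → fail=17;  out {4}∪{1,2}={1,2,4}
  n24('aaaaac'): parent n23 fail=22; on 'c' 22→21→12 → fail=13;  out {7}∪{5}={5,7}

Run:
pos 0 'b': at 7  emit P6@[0:0]
pos 1 'a': at 1 (fail-walked)
pos 2 'b': at 2  emit P6@[2:2]
pos 3 'a': at 3
pos 4 'c': at 4  emit P5@[3:4]
pos 5 'b': at 5  emit P6@[5:5]
pos 6 'a': at 6  emit P0@[1:6]
pos 7 'a': at 12 (fail-walked)
pos 8 'c': at 13  emit P5@[7:8]
pos 9 'b': at 10 (fail-walked)  emit P6@[9:9]
pos 10 'c': at 11  emit P1@[9:10],P2@[8:10]
pos 11 'b': at 16 (fail-walked)  emit P6@[11:11]
pos 12 'c': at 17  emit P1@[11:12],P2@[10:12]
pos 13 'c': at 9 (fail-walked)
pos 14 'b': at 10  emit P6@[14:14]
pos 15 'c': at 11  emit P1@[14:15],P2@[13:15]
pos 16 'b': at 16 (fail-walked)  emit P6@[16:16]
pos 17 'a': at 1 (fail-walked)
pos 18 'b': at 2  emit P6@[18:18]
pos 19 'c': at 8 (fail-walked)  emit P1@[18:19]
pos 20 'b': at 16  emit P6@[20:20]
pos 21 'c': at 17  emit P1@[20:21],P2@[19:21]
pos 22 'b': at 18  emit P6@[22:22]
pos 23 'c': at 19  emit P1@[22:23],P2@[21:23],P4@[18:23]
pos 24 'a': at 1 (fail-walked)
pos 25 'a': at 12
pos 26 'a': at 21
pos 27 'a': at 22
pos 28 'a': at 23
pos 29 'c': at 24  emit P5@[28:29],P7@[24:29]
pos 30 'c': at 9 (fail-walked)
pos 31 'a': at 1 (fail-walked)
pos 32 'b': at 2  emit P6@[32:32]
pos 33 'c': at 8 (fail-walked)  emit P1@[32:33]
pos 34 'b': at 16  emit P6@[34:34]
pos 35 'c': at 17  emit P1@[34:35],P2@[33:35]
pos 36 'a': at 1 (fail-walked)
pos 37 'a': at 12
pos 38 'b': at 2 (fail-walked)  emit P6@[38:38]
pos 39 'a': at 3
pos 40 'c': at 4  emit P5@[39:40]
pos 41 'b': at 5  emit P6@[41:41]
pos 42 'a': at 6  emit P0@[37:42]
pos 43 'c': at 20 (fail-walked)  emit P5@[42:43]
pos 44 'a': at 1 (fail-walked)
pos 45 'a': at 12
pos 46 'c': at 13  emit P5@[45:46]
pos 47 'c': at 9 (fail-walked)

Result: [[0,6],[2,6],[4,5],[5,6],[6,0],[8,5],[9,6],[10,1],[10,2],[11,6],[12,1],[12,2],[14,6],[15,1],[15,2],[16,6],[18,6],[19,1],[20,6],[21,1],[21,2],[22,6],[23,1],[23,2],[23,4],[29,5],[29,7],[32,6],[33,1],[34,6],[35,1],[35,2],[38,6],[40,5],[41,6],[42,0],[43,5],[46,5]]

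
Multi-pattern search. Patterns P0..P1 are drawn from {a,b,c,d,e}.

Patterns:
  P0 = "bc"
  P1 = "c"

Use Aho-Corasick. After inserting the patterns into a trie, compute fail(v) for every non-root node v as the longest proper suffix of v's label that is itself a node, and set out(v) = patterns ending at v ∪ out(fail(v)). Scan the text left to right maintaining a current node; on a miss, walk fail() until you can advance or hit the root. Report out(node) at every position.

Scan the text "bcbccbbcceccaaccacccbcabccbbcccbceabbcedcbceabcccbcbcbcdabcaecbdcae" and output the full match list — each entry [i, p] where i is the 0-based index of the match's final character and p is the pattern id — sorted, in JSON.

Build:
Trie nodes:
  0='ε' goto b→1 c→3
  1='b' goto c→2
  2='bc' goto ·  [P0 ends]
  3='c' goto ·  [P1 ends]

BFS fail/out derivation:
  fail(1) 'b': from fail(0)=0 chase 'b': 0 ⇒ 0;  out=∅∪out(0)=∅
  fail(3) 'c': from fail(0)=0 chase 'c': 0 ⇒ 0;  out={1}∪out(0)={1}
  fail(2) 'bc': from fail(1)=0 chase 'c': 0 ⇒ 3;  out={0}∪out(3)={0,1}

Scan:
pos 0 'b': at 1
pos 1 'c': at 2  → match P0@[0:1],P1@[1:1]
pos 2 'b': at 1 (via fail)
pos 3 'c': at 2  → match P0@[2:3],P1@[3:3]
pos 4 'c': at 3 (via fail)  → match P1@[4:4]
pos 5 'b': at 1 (via fail)
pos 6 'b': at 1 (via fail)
pos 7 'c': at 2  → match P0@[6:7],P1@[7:7]
pos 8 'c': at 3 (via fail)  → match P1@[8:8]
pos 9 'e': at 0 (via fail)
pos 10 'c': at 3  → match P1@[10:10]
pos 11 'c': at 3 (via fail)  → match P1@[11:11]
pos 12 'a': at 0 (via fail)
pos 13 'a': at 0
pos 14 'c': at 3  → match P1@[14:14]
pos 15 'c': at 3 (via fail)  → match P1@[15:15]
pos 16 'a': at 0 (via fail)
pos 17 'c': at 3  → match P1@[17:17]
pos 18 'c': at 3 (via fail)  → match P1@[18:18]
pos 19 'c': at 3 (via fail)  → match P1@[19:19]
pos 20 'b': at 1 (via fail)
pos 21 'c': at 2  → match P0@[20:21],P1@[21:21]
pos 22 'a': at 0 (via fail)
pos 23 'b': at 1
pos 24 'c': at 2  → match P0@[23:24],P1@[24:24]
pos 25 'c': at 3 (via fail)  → match P1@[25:25]
pos 26 'b': at 1 (via fail)
pos 27 'b': at 1 (via fail)
pos 28 'c': at 2  → match P0@[27:28],P1@[28:28]
pos 29 'c': at 3 (via fail)  → match P1@[29:29]
pos 30 'c': at 3 (via fail)  → match P1@[30:30]
pos 31 'b': at 1 (via fail)
pos 32 'c': at 2  → match P0@[31:32],P1@[32:32]
pos 33 'e': at 0 (via fail)
pos 34 'a': at 0
pos 35 'b': at 1
pos 36 'b': at 1 (via fail)
pos 37 'c': at 2  → match P0@[36:37],P1@[37:37]
pos 38 'e': at 0 (via fail)
pos 39 'd': at 0
pos 40 'c': at 3  → match P1@[40:40]
pos 41 'b': at 1 (via fail)
pos 42 'c': at 2  → match P0@[41:42],P1@[42:42]
pos 43 'e': at 0 (via fail)
pos 44 'a': at 0
pos 45 'b': at 1
pos 46 'c': at 2  → match P0@[45:46],P1@[46:46]
pos 47 'c': at 3 (via fail)  → match P1@[47:47]
pos 48 'c': at 3 (via fail)  → match P1@[48:48]
pos 49 'b': at 1 (via fail)
pos 50 'c': at 2  → match P0@[49:50],P1@[50:50]
pos 51 'b': at 1 (via fail)
pos 52 'c': at 2  → match P0@[51:52],P1@[52:52]
pos 53 'b': at 1 (via fail)
pos 54 'c': at 2  → match P0@[53:54],P1@[54:54]
pos 55 'd': at 0 (via fail)
pos 56 'a': at 0
pos 57 'b': at 1
pos 58 'c': at 2  → match P0@[57:58],P1@[58:58]
pos 59 'a': at 0 (via fail)
pos 60 'e': at 0
pos 61 'c': at 3  → match P1@[61:61]
pos 62 'b': at 1 (via fail)
pos 63 'd': at 0 (via fail)
pos 64 'c': at 3  → match P1@[64:64]
pos 65 'a': at 0 (via fail)
pos 66 'e': at 0

Matches: [[1,0],[1,1],[3,0],[3,1],[4,1],[7,0],[7,1],[8,1],[10,1],[11,1],[14,1],[15,1],[17,1],[18,1],[19,1],[21,0],[21,1],[24,0],[24,1],[25,1],[28,0],[28,1],[29,1],[30,1],[32,0],[32,1],[37,0],[37,1],[40,1],[42,0],[42,1],[46,0],[46,1],[47,1],[48,1],[50,0],[50,1],[52,0],[52,1],[54,0],[54,1],[58,0],[58,1],[61,1],[64,1]]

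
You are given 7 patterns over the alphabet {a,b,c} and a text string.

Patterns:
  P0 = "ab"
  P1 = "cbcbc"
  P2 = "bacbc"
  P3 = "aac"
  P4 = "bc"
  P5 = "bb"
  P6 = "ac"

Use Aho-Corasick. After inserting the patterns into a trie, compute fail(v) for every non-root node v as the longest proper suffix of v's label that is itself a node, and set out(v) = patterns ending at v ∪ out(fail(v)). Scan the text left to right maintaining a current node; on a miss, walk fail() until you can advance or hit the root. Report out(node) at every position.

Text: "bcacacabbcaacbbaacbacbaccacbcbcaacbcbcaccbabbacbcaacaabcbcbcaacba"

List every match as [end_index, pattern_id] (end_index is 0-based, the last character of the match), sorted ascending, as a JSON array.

Construct AC machine:
Trie (insert patterns):
  n0 'ε': a→1 b→8 c→3
  n1 'a': a→13 b→2 c→17
  n2 'ab': ·  ←P0
  n3 'c': b→4
  n4 'cb': c→5
  n5 'cbc': b→6
  n6 'cbcb': c→7
  n7 'cbcbc': ·  ←P1
  n8 'b': a→9 b→16 c→15
  n9 'ba': c→10
  n10 'bac': b→11
  n11 'bacb': c→12
  n12 'bacbc': ·  ←P2
  n13 'aa': c→14
  n14 'aac': ·  ←P3
  n15 'bc': ·  ←P4
  n16 'bb': ·  ←P5
  n17 'ac': ·  ←P6

Failure links (BFS by depth):
  n1('a'): parent n0 fail=0; on 'a' 0 → fail=0;  out ∅∪∅=∅
  n3('c'): parent n0 fail=0; on 'c' 0 → fail=0;  out ∅∪∅=∅
  n8('b'): parent n0 fail=0; on 'b' 0 → fail=0;  out ∅∪∅=∅
  n2('ab'): parent n1 fail=0; on 'b' 0 → fail=8;  out {0}∪∅={0}
  n4('cb'): parent n3 fail=0; on 'b' 0 → fail=8;  out ∅∪∅=∅
  n9('ba'): parent n8 fail=0; on 'a' 0 → fail=1;  out ∅∪∅=∅
  n13('aa'): parent n1 fail=0; on 'a' 0 → fail=1;  out ∅∪∅=∅
  n15('bc'): parent n8 fail=0; on 'c' 0 → fail=3;  out {4}∪∅={4}
  n16('bb'): parent n8 fail=0; on 'b' 0 → fail=8;  out {5}∪∅={5}
  n17('ac'): parent n1 fail=0; on 'c' 0 → fail=3;  out {6}∪∅={6}
  n5('cbc'): parent n4 fail=8; on 'c' 8 → fail=15;  out ∅∪{4}={4}
  n10('bac'): parent n9 fail=1; on 'c' 1 → fail=17;  out ∅∪{6}={6}
  n14('aac'): parent n13 fail=1; on 'c' 1 → fail=17;  out {3}∪{6}={3,6}
  n6('cbcb'): parent n5 fail=15; on 'b' 15→3 → fail=4;  out ∅∪∅=∅
  n11('bacb'): parent n10 fail=17; on 'b' 17→3 → fail=4;  out ∅∪∅=∅
  n7('cbcbc'): parent n6 fail=4; on 'c' 4 → fail=5;  out {1}∪{4}={1,4}
  n12('bacbc'): parent n11 fail=4; on 'c' 4 → fail=5;  out {2}∪{4}={2,4}

Text stream:
pos 0 'b': at 8
pos 1 'c': at 15  ** P4@[0:1]
pos 2 'a': at 1 (via fail)
pos 3 'c': at 17  ** P6@[2:3]
pos 4 'a': at 1 (via fail)
pos 5 'c': at 17  ** P6@[4:5]
pos 6 'a': at 1 (via fail)
pos 7 'b': at 2  ** P0@[6:7]
pos 8 'b': at 16 (via fail)  ** P5@[7:8]
pos 9 'c': at 15 (via fail)  ** P4@[8:9]
pos 10 'a': at 1 (via fail)
pos 11 'a': at 13
pos 12 'c': at 14  ** P3@[10:12],P6@[11:12]
pos 13 'b': at 4 (via fail)
pos 14 'b': at 16 (via fail)  ** P5@[13:14]
pos 15 'a': at 9 (via fail)
pos 16 'a': at 13 (via fail)
pos 17 'c': at 14  ** P3@[15:17],P6@[16:17]
pos 18 'b': at 4 (via fail)
pos 19 'a': at 9 (via fail)
pos 20 'c': at 10  ** P6@[19:20]
pos 21 'b': at 11
pos 22 'a': at 9 (via fail)
pos 23 'c': at 10  ** P6@[22:23]
pos 24 'c': at 3 (via fail)
pos 25 'a': at 1 (via fail)
pos 26 'c': at 17  ** P6@[25:26]
pos 27 'b': at 4 (via fail)
pos 28 'c': at 5  ** P4@[27:28]
pos 29 'b': at 6
pos 30 'c': at 7  ** P1@[26:30],P4@[29:30]
pos 31 'a': at 1 (via fail)
pos 32 'a': at 13
pos 33 'c': at 14  ** P3@[31:33],P6@[32:33]
pos 34 'b': at 4 (via fail)
pos 35 'c': at 5  ** P4@[34:35]
pos 36 'b': at 6
pos 37 'c': at 7  ** P1@[33:37],P4@[36:37]
pos 38 'a': at 1 (via fail)
pos 39 'c': at 17  ** P6@[38:39]
pos 40 'c': at 3 (via fail)
pos 41 'b': at 4
pos 42 'a': at 9 (via fail)
pos 43 'b': at 2 (via fail)  ** P0@[42:43]
pos 44 'b': at 16 (via fail)  ** P5@[43:44]
pos 45 'a': at 9 (via fail)
pos 46 'c': at 10  ** P6@[45:46]
pos 47 'b': at 11
pos 48 'c': at 12  ** P2@[44:48],P4@[47:48]
pos 49 'a': at 1 (via fail)
pos 50 'a': at 13
pos 51 'c': at 14  ** P3@[49:51],P6@[50:51]
pos 52 'a': at 1 (via fail)
pos 53 'a': at 13
pos 54 'b': at 2 (via fail)  ** P0@[53:54]
pos 55 'c': at 15 (via fail)  ** P4@[54:55]
pos 56 'b': at 4 (via fail)
pos 57 'c': at 5  ** P4@[56:57]
pos 58 'b': at 6
pos 59 'c': at 7  ** P1@[55:59],P4@[58:59]
pos 60 'a': at 1 (via fail)
pos 61 'a': at 13
pos 62 'c': at 14  ** P3@[60:62],P6@[61:62]
pos 63 'b': at 4 (via fail)
pos 64 'a': at 9 (via fail)

Result: [[1,4],[3,6],[5,6],[7,0],[8,5],[9,4],[12,3],[12,6],[14,5],[17,3],[17,6],[20,6],[23,6],[26,6],[28,4],[30,1],[30,4],[33,3],[33,6],[35,4],[37,1],[37,4],[39,6],[43,0],[44,5],[46,6],[48,2],[48,4],[51,3],[51,6],[54,0],[55,4],[57,4],[59,1],[59,4],[62,3],[62,6]]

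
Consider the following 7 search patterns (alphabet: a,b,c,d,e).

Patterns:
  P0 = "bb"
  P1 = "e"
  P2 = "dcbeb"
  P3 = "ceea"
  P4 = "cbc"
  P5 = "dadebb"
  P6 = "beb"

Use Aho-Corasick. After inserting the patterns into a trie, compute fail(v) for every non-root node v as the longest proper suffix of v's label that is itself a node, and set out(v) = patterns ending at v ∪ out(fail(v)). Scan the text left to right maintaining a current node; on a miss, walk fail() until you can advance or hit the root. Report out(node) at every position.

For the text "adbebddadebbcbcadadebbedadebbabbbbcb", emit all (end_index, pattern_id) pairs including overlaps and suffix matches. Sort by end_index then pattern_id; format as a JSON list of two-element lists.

Build:
Trie nodes:
  0='ε' goto b→1 c→9 d→4 e→3
  1='b' goto b→2 e→20
  2='bb' goto ·  ←P0
  3='e' goto ·  ←P1
  4='d' goto a→15 c→5
  5='dc' goto b→6
  6='dcb' goto e→7
  7='dcbe' goto b→8
  8='dcbeb' goto ·  ←P2
  9='c' goto b→13 e→10
  10='ce' goto e→11
  11='cee' goto a→12
  12='ceea' goto ·  ←P3
  13='cb' goto c→14
  14='cbc' goto ·  ←P4
  15='da' goto d→16
  16='dad' goto e→17
  17='dade' goto b→18
  18='dadeb' goto b→19
  19='dadebb' goto ·  ←P5
  20='be' goto b→21
  21='beb' goto ·  ←P6

BFS fail/out derivation:
  n1('b'): parent n0 fail=0; on 'b' 0 → fail=0;  out ∅∪∅=∅
  n3('e'): parent n0 fail=0; on 'e' 0 → fail=0;  out {1}∪∅={1}
  n4('d'): parent n0 fail=0; on 'd' 0 → fail=0;  out ∅∪∅=∅
  n9('c'): parent n0 fail=0; on 'c' 0 → fail=0;  out ∅∪∅=∅
  n2('bb'): parent n1 fail=0; on 'b' 0 → fail=1;  out {0}∪∅={0}
  n5('dc'): parent n4 fail=0; on 'c' 0 → fail=9;  out ∅∪∅=∅
  n10('ce'): parent n9 fail=0; on 'e' 0 → fail=3;  out ∅∪{1}={1}
  n13('cb'): parent n9 fail=0; on 'b' 0 → fail=1;  out ∅∪∅=∅
  n15('da'): parent n4 fail=0; on 'a' 0 → fail=0;  out ∅∪∅=∅
  n20('be'): parent n1 fail=0; on 'e' 0 → fail=3;  out ∅∪{1}={1}
  n6('dcb'): parent n5 fail=9; on 'b' 9 → fail=13;  out ∅∪∅=∅
  n11('cee'): parent n10 fail=3; on 'e' 3→0 → fail=3;  out ∅∪{1}={1}
  n14('cbc'): parent n13 fail=1; on 'c' 1→0 → fail=9;  out {4}∪∅={4}
  n16('dad'): parent n15 fail=0; on 'd' 0 → fail=4;  out ∅∪∅=∅
  n21('beb'): parent n20 fail=3; on 'b' 3→0 → fail=1;  out {6}∪∅={6}
  n7('dcbe'): parent n6 fail=13; on 'e' 13→1 → fail=20;  out ∅∪{1}={1}
  n12('ceea'): parent n11 fail=3; on 'a' 3→0 → fail=0;  out {3}∪∅={3}
  n17('dade'): parent n16 fail=4; on 'e' 4→0 → fail=3;  out ∅∪{1}={1}
  n8('dcbeb'): parent n7 fail=20; on 'b' 20 → fail=21;  out {2}∪{6}={2,6}
  n18('dadeb'): parent n17 fail=3; on 'b' 3→0 → fail=1;  out ∅∪∅=∅
  n19('dadebb'): parent n18 fail=1; on 'b' 1 → fail=2;  out {5}∪{0}={0,5}

Text stream:
i=0 'a': node 0→0
i=1 'd': node 0→4
i=2 'b': node 4→1 ·f
i=3 'e': node 1→20  emit P1@[3:3]
i=4 'b': node 20→21  emit P6@[2:4]
i=5 'd': node 21→4 ·f
i=6 'd': node 4→4 ·f
i=7 'a': node 4→15
i=8 'd': node 15→16
i=9 'e': node 16→17  emit P1@[9:9]
i=10 'b': node 17→18
i=11 'b': node 18→19  emit P0@[10:11],P5@[6:11]
i=12 'c': node 19→9 ·f
i=13 'b': node 9→13
i=14 'c': node 13→14  emit P4@[12:14]
i=15 'a': node 14→0 ·f
i=16 'd': node 0→4
i=17 'a': node 4→15
i=18 'd': node 15→16
i=19 'e': node 16→17  emit P1@[19:19]
i=20 'b': node 17→18
i=21 'b': node 18→19  emit P0@[20:21],P5@[16:21]
i=22 'e': node 19→20 ·f  emit P1@[22:22]
i=23 'd': node 20→4 ·f
i=24 'a': node 4→15
i=25 'd': node 15→16
i=26 'e': node 16→17  emit P1@[26:26]
i=27 'b': node 17→18
i=28 'b': node 18→19  emit P0@[27:28],P5@[23:28]
i=29 'a': node 19→0 ·f
i=30 'b': node 0→1
i=31 'b': node 1→2  emit P0@[30:31]
i=32 'b': node 2→2 ·f  emit P0@[31:32]
i=33 'b': node 2→2 ·f  emit P0@[32:33]
i=34 'c': node 2→9 ·f
i=35 'b': node 9→13

All matches (sorted): [[3,1],[4,6],[9,1],[11,0],[11,5],[14,4],[19,1],[21,0],[21,5],[22,1],[26,1],[28,0],[28,5],[31,0],[32,0],[33,0]]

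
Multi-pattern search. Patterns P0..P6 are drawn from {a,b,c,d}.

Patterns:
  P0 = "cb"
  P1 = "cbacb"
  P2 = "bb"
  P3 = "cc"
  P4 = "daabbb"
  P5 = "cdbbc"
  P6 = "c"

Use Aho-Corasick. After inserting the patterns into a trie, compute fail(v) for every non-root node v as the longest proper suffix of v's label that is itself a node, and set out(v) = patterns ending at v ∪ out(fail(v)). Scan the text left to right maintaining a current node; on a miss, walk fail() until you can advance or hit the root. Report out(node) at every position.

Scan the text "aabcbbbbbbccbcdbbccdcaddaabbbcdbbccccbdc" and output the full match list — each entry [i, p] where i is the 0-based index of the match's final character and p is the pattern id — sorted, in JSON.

Build:
Trie (insert patterns):
  0='ε' goto b→6 c→1 d→9
  1='c' goto b→2 c→8 d→15  [P6 ends]
  2='cb' goto a→3  [P0 ends]
  3='cba' goto c→4
  4='cbac' goto b→5
  5='cbacb' goto ·  [P1 ends]
  6='b' goto b→7
  7='bb' goto ·  [P2 ends]
  8='cc' goto ·  [P3 ends]
  9='d' goto a→10
  10='da' goto a→11
  11='daa' goto b→12
  12='daab' goto b→13
  13='daabb' goto b→14
  14='daabbb' goto ·  [P4 ends]
  15='cd' goto b→16
  16='cdb' goto b→17
  17='cdbb' goto c→18
  18='cdbbc' goto ·  [P5 ends]

BFS fail/out derivation:
  fail(1) 'c': from fail(0)=0 chase 'c': 0 ⇒ 0;  out={6}∪out(0)={6}
  fail(6) 'b': from fail(0)=0 chase 'b': 0 ⇒ 0;  out=∅∪out(0)=∅
  fail(9) 'd': from fail(0)=0 chase 'd': 0 ⇒ 0;  out=∅∪out(0)=∅
  fail(2) 'cb': from fail(1)=0 chase 'b': 0 ⇒ 6;  out={0}∪out(6)={0}
  fail(7) 'bb': from fail(6)=0 chase 'b': 0 ⇒ 6;  out={2}∪out(6)={2}
  fail(8) 'cc': from fail(1)=0 chase 'c': 0 ⇒ 1;  out={3}∪out(1)={3,6}
  fail(10) 'da': from fail(9)=0 chase 'a': 0 ⇒ 0;  out=∅∪out(0)=∅
  fail(15) 'cd': from fail(1)=0 chase 'd': 0 ⇒ 9;  out=∅∪out(9)=∅
  fail(3) 'cba': from fail(2)=6 chase 'a': 6→0 ⇒ 0;  out=∅∪out(0)=∅
  fail(11) 'daa': from fail(10)=0 chase 'a': 0 ⇒ 0;  out=∅∪out(0)=∅
  fail(16) 'cdb': from fail(15)=9 chase 'b': 9→0 ⇒ 6;  out=∅∪out(6)=∅
  fail(4) 'cbac': from fail(3)=0 chase 'c': 0 ⇒ 1;  out=∅∪out(1)={6}
  fail(12) 'daab': from fail(11)=0 chase 'b': 0 ⇒ 6;  out=∅∪out(6)=∅
  fail(17) 'cdbb': from fail(16)=6 chase 'b': 6 ⇒ 7;  out=∅∪out(7)={2}
  fail(5) 'cbacb': from fail(4)=1 chase 'b': 1 ⇒ 2;  out={1}∪out(2)={0,1}
  fail(13) 'daabb': from fail(12)=6 chase 'b': 6 ⇒ 7;  out=∅∪out(7)={2}
  fail(18) 'cdbbc': from fail(17)=7 chase 'c': 7→6→0 ⇒ 1;  out={5}∪out(1)={5,6}
  fail(14) 'daabbb': from fail(13)=7 chase 'b': 7→6 ⇒ 7;  out={4}∪out(7)={2,4}

Run:
[0] read 'a'  n0⇒n0
[1] read 'a'  n0⇒n0
[2] read 'b'  n0⇒n6
[3] read 'c'  n6⇒n1 (via fail)  → match P6@[3:3]
[4] read 'b'  n1⇒n2  → match P0@[3:4]
[5] read 'b'  n2⇒n7 (via fail)  → match P2@[4:5]
[6] read 'b'  n7⇒n7 (via fail)  → match P2@[5:6]
[7] read 'b'  n7⇒n7 (via fail)  → match P2@[6:7]
[8] read 'b'  n7⇒n7 (via fail)  → match P2@[7:8]
[9] read 'b'  n7⇒n7 (via fail)  → match P2@[8:9]
[10] read 'c'  n7⇒n1 (via fail)  → match P6@[10:10]
[11] read 'c'  n1⇒n8  → match P3@[10:11],P6@[11:11]
[12] read 'b'  n8⇒n2 (via fail)  → match P0@[11:12]
[13] read 'c'  n2⇒n1 (via fail)  → match P6@[13:13]
[14] read 'd'  n1⇒n15
[15] read 'b'  n15⇒n16
[16] read 'b'  n16⇒n17  → match P2@[15:16]
[17] read 'c'  n17⇒n18  → match P5@[13:17],P6@[17:17]
[18] read 'c'  n18⇒n8 (via fail)  → match P3@[17:18],P6@[18:18]
[19] read 'd'  n8⇒n15 (via fail)
[20] read 'c'  n15⇒n1 (via fail)  → match P6@[20:20]
[21] read 'a'  n1⇒n0 (via fail)
[22] read 'd'  n0⇒n9
[23] read 'd'  n9⇒n9 (via fail)
[24] read 'a'  n9⇒n10
[25] read 'a'  n10⇒n11
[26] read 'b'  n11⇒n12
[27] read 'b'  n12⇒n13  → match P2@[26:27]
[28] read 'b'  n13⇒n14  → match P2@[27:28],P4@[23:28]
[29] read 'c'  n14⇒n1 (via fail)  → match P6@[29:29]
[30] read 'd'  n1⇒n15
[31] read 'b'  n15⇒n16
[32] read 'b'  n16⇒n17  → match P2@[31:32]
[33] read 'c'  n17⇒n18  → match P5@[29:33],P6@[33:33]
[34] read 'c'  n18⇒n8 (via fail)  → match P3@[33:34],P6@[34:34]
[35] read 'c'  n8⇒n8 (via fail)  → match P3@[34:35],P6@[35:35]
[36] read 'c'  n8⇒n8 (via fail)  → match P3@[35:36],P6@[36:36]
[37] read 'b'  n8⇒n2 (via fail)  → match P0@[36:37]
[38] read 'd'  n2⇒n9 (via fail)
[39] read 'c'  n9⇒n1 (via fail)  → match P6@[39:39]

Result: [[3,6],[4,0],[5,2],[6,2],[7,2],[8,2],[9,2],[10,6],[11,3],[11,6],[12,0],[13,6],[16,2],[17,5],[17,6],[18,3],[18,6],[20,6],[27,2],[28,2],[28,4],[29,6],[32,2],[33,5],[33,6],[34,3],[34,6],[35,3],[35,6],[36,3],[36,6],[37,0],[39,6]]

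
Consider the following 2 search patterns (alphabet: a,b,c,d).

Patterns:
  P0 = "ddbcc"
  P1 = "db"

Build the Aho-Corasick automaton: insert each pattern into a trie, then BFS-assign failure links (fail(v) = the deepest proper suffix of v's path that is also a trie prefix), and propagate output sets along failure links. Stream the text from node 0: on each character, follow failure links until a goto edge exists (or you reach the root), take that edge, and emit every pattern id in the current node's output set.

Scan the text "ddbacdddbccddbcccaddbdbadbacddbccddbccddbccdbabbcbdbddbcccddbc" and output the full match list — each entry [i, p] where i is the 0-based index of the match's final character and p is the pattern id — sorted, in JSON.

Build:
Trie (insert patterns):
  n0 'ε': d→1
  n1 'd': b→6 d→2
  n2 'dd': b→3
  n3 'ddb': c→4
  n4 'ddbc': c→5
  n5 'ddbcc': ·  [P0 ends]
  n6 'db': ·  [P1 ends]

BFS fail/out derivation:
  n1('d'): parent n0 fail=0; on 'd' 0 → fail=0;  out ∅∪∅=∅
  n2('dd'): parent n1 fail=0; on 'd' 0 → fail=1;  out ∅∪∅=∅
  n6('db'): parent n1 fail=0; on 'b' 0 → fail=0;  out {1}∪∅={1}
  n3('ddb'): parent n2 fail=1; on 'b' 1 → fail=6;  out ∅∪{1}={1}
  n4('ddbc'): parent n3 fail=6; on 'c' 6→0 → fail=0;  out ∅∪∅=∅
  n5('ddbcc'): parent n4 fail=0; on 'c' 0 → fail=0;  out {0}∪∅={0}

Text stream:
[0] read 'd'  n0⇒n1
[1] read 'd'  n1⇒n2
[2] read 'b'  n2⇒n3  → match P1@[1:2]
[3] read 'a'  n3⇒n0 ·f
[4] read 'c'  n0⇒n0
[5] read 'd'  n0⇒n1
[6] read 'd'  n1⇒n2
[7] read 'd'  n2⇒n2 ·f
[8] read 'b'  n2⇒n3  → match P1@[7:8]
[9] read 'c'  n3⇒n4
[10] read 'c'  n4⇒n5  → match P0@[6:10]
[11] read 'd'  n5⇒n1 ·f
[12] read 'd'  n1⇒n2
[13] read 'b'  n2⇒n3  → match P1@[12:13]
[14] read 'c'  n3⇒n4
[15] read 'c'  n4⇒n5  → match P0@[11:15]
[16] read 'c'  n5⇒n0 ·f
[17] read 'a'  n0⇒n0
[18] read 'd'  n0⇒n1
[19] read 'd'  n1⇒n2
[20] read 'b'  n2⇒n3  → match P1@[19:20]
[21] read 'd'  n3⇒n1 ·f
[22] read 'b'  n1⇒n6  → match P1@[21:22]
[23] read 'a'  n6⇒n0 ·f
[24] read 'd'  n0⇒n1
[25] read 'b'  n1⇒n6  → match P1@[24:25]
[26] read 'a'  n6⇒n0 ·f
[27] read 'c'  n0⇒n0
[28] read 'd'  n0⇒n1
[29] read 'd'  n1⇒n2
[30] read 'b'  n2⇒n3  → match P1@[29:30]
[31] read 'c'  n3⇒n4
[32] read 'c'  n4⇒n5  → match P0@[28:32]
[33] read 'd'  n5⇒n1 ·f
[34] read 'd'  n1⇒n2
[35] read 'b'  n2⇒n3  → match P1@[34:35]
[36] read 'c'  n3⇒n4
[37] read 'c'  n4⇒n5  → match P0@[33:37]
[38] read 'd'  n5⇒n1 ·f
[39] read 'd'  n1⇒n2
[40] read 'b'  n2⇒n3  → match P1@[39:40]
[41] read 'c'  n3⇒n4
[42] read 'c'  n4⇒n5  → match P0@[38:42]
[43] read 'd'  n5⇒n1 ·f
[44] read 'b'  n1⇒n6  → match P1@[43:44]
[45] read 'a'  n6⇒n0 ·f
[46] read 'b'  n0⇒n0
[47] read 'b'  n0⇒n0
[48] read 'c'  n0⇒n0
[49] read 'b'  n0⇒n0
[50] read 'd'  n0⇒n1
[51] read 'b'  n1⇒n6  → match P1@[50:51]
[52] read 'd'  n6⇒n1 ·f
[53] read 'd'  n1⇒n2
[54] read 'b'  n2⇒n3  → match P1@[53:54]
[55] read 'c'  n3⇒n4
[56] read 'c'  n4⇒n5  → match P0@[52:56]
[57] read 'c'  n5⇒n0 ·f
[58] read 'd'  n0⇒n1
[59] read 'd'  n1⇒n2
[60] read 'b'  n2⇒n3  → match P1@[59:60]
[61] read 'c'  n3⇒n4

Result: [[2,1],[8,1],[10,0],[13,1],[15,0],[20,1],[22,1],[25,1],[30,1],[32,0],[35,1],[37,0],[40,1],[42,0],[44,1],[51,1],[54,1],[56,0],[60,1]]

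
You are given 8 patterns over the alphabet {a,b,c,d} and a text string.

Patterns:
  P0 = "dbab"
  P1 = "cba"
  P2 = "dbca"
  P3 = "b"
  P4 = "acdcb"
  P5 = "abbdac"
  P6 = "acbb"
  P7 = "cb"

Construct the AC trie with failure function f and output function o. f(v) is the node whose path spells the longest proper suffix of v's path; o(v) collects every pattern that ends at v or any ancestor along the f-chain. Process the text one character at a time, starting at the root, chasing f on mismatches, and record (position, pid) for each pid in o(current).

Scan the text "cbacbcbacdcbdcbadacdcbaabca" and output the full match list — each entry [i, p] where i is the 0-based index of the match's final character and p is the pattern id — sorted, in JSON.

Build:
Trie (insert patterns):
  0='ε' goto a→11 b→10 c→5 d→1
  1='d' goto b→2
  2='db' goto a→3 c→8
  3='dba' goto b→4
  4='dbab' goto ·  ←P0
  5='c' goto b→6
  6='cb' goto a→7  ←P7
  7='cba' goto ·  ←P1
  8='dbc' goto a→9
  9='dbca' goto ·  ←P2
  10='b' goto ·  ←P3
  11='a' goto b→16 c→12
  12='ac' goto b→21 d→13
  13='acd' goto c→14
  14='acdc' goto b→15
  15='acdcb' goto ·  ←P4
  16='ab' goto b→17
  17='abb' goto d→18
  18='abbd' goto a→19
  19='abbda' goto c→20
  20='abbdac' goto ·  ←P5
  21='acb' goto b→22
  22='acbb' goto ·  ←P6

Failure links (BFS by depth):
  fail(1) 'd': from fail(0)=0 chase 'd': 0 ⇒ 0;  out=∅∪out(0)=∅
  fail(5) 'c': from fail(0)=0 chase 'c': 0 ⇒ 0;  out=∅∪out(0)=∅
  fail(10) 'b': from fail(0)=0 chase 'b': 0 ⇒ 0;  out={3}∪out(0)={3}
  fail(11) 'a': from fail(0)=0 chase 'a': 0 ⇒ 0;  out=∅∪out(0)=∅
  fail(2) 'db': from fail(1)=0 chase 'b': 0 ⇒ 10;  out=∅∪out(10)={3}
  fail(6) 'cb': from fail(5)=0 chase 'b': 0 ⇒ 10;  out={7}∪out(10)={3,7}
  fail(12) 'ac': from fail(11)=0 chase 'c': 0 ⇒ 5;  out=∅∪out(5)=∅
  fail(16) 'ab': from fail(11)=0 chase 'b': 0 ⇒ 10;  out=∅∪out(10)={3}
  fail(3) 'dba': from fail(2)=10 chase 'a': 10→0 ⇒ 11;  out=∅∪out(11)=∅
  fail(7) 'cba': from fail(6)=10 chase 'a': 10→0 ⇒ 11;  out={1}∪out(11)={1}
  fail(8) 'dbc': from fail(2)=10 chase 'c': 10→0 ⇒ 5;  out=∅∪out(5)=∅
  fail(13) 'acd': from fail(12)=5 chase 'd': 5→0 ⇒ 1;  out=∅∪out(1)=∅
  fail(17) 'abb': from fail(16)=10 chase 'b': 10→0 ⇒ 10;  out=∅∪out(10)={3}
  fail(21) 'acb': from fail(12)=5 chase 'b': 5 ⇒ 6;  out=∅∪out(6)={3,7}
  fail(4) 'dbab': from fail(3)=11 chase 'b': 11 ⇒ 16;  out={0}∪out(16)={0,3}
  fail(9) 'dbca': from fail(8)=5 chase 'a': 5→0 ⇒ 11;  out={2}∪out(11)={2}
  fail(14) 'acdc': from fail(13)=1 chase 'c': 1→0 ⇒ 5;  out=∅∪out(5)=∅
  fail(18) 'abbd': from fail(17)=10 chase 'd': 10→0 ⇒ 1;  out=∅∪out(1)=∅
  fail(22) 'acbb': from fail(21)=6 chase 'b': 6→10→0 ⇒ 10;  out={6}∪out(10)={3,6}
  fail(15) 'acdcb': from fail(14)=5 chase 'b': 5 ⇒ 6;  out={4}∪out(6)={3,4,7}
  fail(19) 'abbda': from fail(18)=1 chase 'a': 1→0 ⇒ 11;  out=∅∪out(11)=∅
  fail(20) 'abbdac': from fail(19)=11 chase 'c': 11 ⇒ 12;  out={5}∪out(12)={5}

Run:
[0] read 'c'  n0⇒n5
[1] read 'b'  n5⇒n6  → match P3@[1:1],P7@[0:1]
[2] read 'a'  n6⇒n7  → match P1@[0:2]
[3] read 'c'  n7⇒n12 (fail-walked)
[4] read 'b'  n12⇒n21  → match P3@[4:4],P7@[3:4]
[5] read 'c'  n21⇒n5 (fail-walked)
[6] read 'b'  n5⇒n6  → match P3@[6:6],P7@[5:6]
[7] read 'a'  n6⇒n7  → match P1@[5:7]
[8] read 'c'  n7⇒n12 (fail-walked)
[9] read 'd'  n12⇒n13
[10] read 'c'  n13⇒n14
[11] read 'b'  n14⇒n15  → match P3@[11:11],P4@[7:11],P7@[10:11]
[12] read 'd'  n15⇒n1 (fail-walked)
[13] read 'c'  n1⇒n5 (fail-walked)
[14] read 'b'  n5⇒n6  → match P3@[14:14],P7@[13:14]
[15] read 'a'  n6⇒n7  → match P1@[13:15]
[16] read 'd'  n7⇒n1 (fail-walked)
[17] read 'a'  n1⇒n11 (fail-walked)
[18] read 'c'  n11⇒n12
[19] read 'd'  n12⇒n13
[20] read 'c'  n13⇒n14
[21] read 'b'  n14⇒n15  → match P3@[21:21],P4@[17:21],P7@[20:21]
[22] read 'a'  n15⇒n7 (fail-walked)  → match P1@[20:22]
[23] read 'a'  n7⇒n11 (fail-walked)
[24] read 'b'  n11⇒n16  → match P3@[24:24]
[25] read 'c'  n16⇒n5 (fail-walked)
[26] read 'a'  n5⇒n11 (fail-walked)

All matches (sorted): [[1,3],[1,7],[2,1],[4,3],[4,7],[6,3],[6,7],[7,1],[11,3],[11,4],[11,7],[14,3],[14,7],[15,1],[21,3],[21,4],[21,7],[22,1],[24,3]]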